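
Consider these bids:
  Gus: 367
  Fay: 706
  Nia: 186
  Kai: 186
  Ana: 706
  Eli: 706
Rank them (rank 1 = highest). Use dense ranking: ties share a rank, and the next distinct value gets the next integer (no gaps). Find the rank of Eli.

Sorted (descending): 706, 706, 706, 367, 186, 186
The 3 values of 706 share dense rank 1.
The 2 values of 186 share dense rank 3.
Remaining distinct values take the next consecutive integers.
Eli has value 706 → rank 1.

1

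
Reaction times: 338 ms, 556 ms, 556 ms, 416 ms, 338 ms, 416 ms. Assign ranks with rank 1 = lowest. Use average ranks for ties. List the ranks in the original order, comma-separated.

Sorted (ascending): 338, 338, 416, 416, 556, 556
The 2 values of 338 occupy positions 1–2 → average rank (1+2)/2 = 1.5.
The 2 values of 416 occupy positions 3–4 → average rank (3+4)/2 = 3.5.
The 2 values of 556 occupy positions 5–6 → average rank (5+6)/2 = 5.5.

1.5, 5.5, 5.5, 3.5, 1.5, 3.5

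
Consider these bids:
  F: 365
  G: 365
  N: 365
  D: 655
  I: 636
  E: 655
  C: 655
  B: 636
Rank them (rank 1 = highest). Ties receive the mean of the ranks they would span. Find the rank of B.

Sorted (descending): 655, 655, 655, 636, 636, 365, 365, 365
The 3 values of 655 occupy positions 1–3 → average rank 2.
The 2 values of 636 occupy positions 4–5 → average rank (4+5)/2 = 4.5.
The 3 values of 365 occupy positions 6–8 → average rank 7.
B has value 636 → rank 4.5.

4.5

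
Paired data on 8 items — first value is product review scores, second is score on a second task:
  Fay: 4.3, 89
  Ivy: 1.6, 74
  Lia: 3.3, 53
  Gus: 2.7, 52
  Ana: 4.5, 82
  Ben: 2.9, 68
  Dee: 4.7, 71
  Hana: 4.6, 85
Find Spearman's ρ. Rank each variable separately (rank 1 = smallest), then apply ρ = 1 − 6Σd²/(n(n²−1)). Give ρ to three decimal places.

0.452

Ranks of variable 1: 5, 1, 4, 2, 6, 3, 8, 7
Ranks of variable 2: 8, 5, 2, 1, 6, 3, 4, 7
d = r₁ − r₂: -3, -4, 2, 1, 0, 0, 4, 0
d²: 9, 16, 4, 1, 0, 0, 16, 0; Σd² = 46
ρ = 1 − 6·46/(8·63) = 1 − 276/504 = 0.452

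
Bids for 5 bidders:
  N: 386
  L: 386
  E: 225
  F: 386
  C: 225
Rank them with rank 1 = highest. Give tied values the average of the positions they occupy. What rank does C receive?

Sorted (descending): 386, 386, 386, 225, 225
The 3 values of 386 occupy positions 1–3 → average rank 2.
The 2 values of 225 occupy positions 4–5 → average rank (4+5)/2 = 4.5.
C has value 225 → rank 4.5.

4.5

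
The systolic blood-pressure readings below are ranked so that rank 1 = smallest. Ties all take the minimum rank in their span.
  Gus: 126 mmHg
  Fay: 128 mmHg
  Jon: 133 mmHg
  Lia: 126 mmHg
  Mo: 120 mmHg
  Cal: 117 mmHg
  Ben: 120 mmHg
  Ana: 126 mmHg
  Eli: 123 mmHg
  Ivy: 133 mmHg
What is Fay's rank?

8

Sorted (ascending): 117, 120, 120, 123, 126, 126, 126, 128, 133, 133
The 2 values of 120 occupy positions 2–3 → each gets rank 2.
The 3 values of 126 occupy positions 5–7 → each gets rank 5.
The 2 values of 133 occupy positions 9–10 → each gets rank 9.
Fay has value 128 mmHg → rank 8.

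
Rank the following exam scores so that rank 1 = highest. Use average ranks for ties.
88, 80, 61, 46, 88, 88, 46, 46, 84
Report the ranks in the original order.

2, 5, 6, 8, 2, 2, 8, 8, 4

Sorted (descending): 88, 88, 88, 84, 80, 61, 46, 46, 46
The 3 values of 88 occupy positions 1–3 → average rank 2.
The 3 values of 46 occupy positions 7–9 → average rank 8.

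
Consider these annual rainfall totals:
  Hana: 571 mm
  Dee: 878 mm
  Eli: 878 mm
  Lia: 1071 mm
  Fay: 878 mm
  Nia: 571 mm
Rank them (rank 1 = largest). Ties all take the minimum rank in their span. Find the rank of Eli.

Sorted (descending): 1071, 878, 878, 878, 571, 571
The 3 values of 878 occupy positions 2–4 → each gets rank 2.
The 2 values of 571 occupy positions 5–6 → each gets rank 5.
Eli has value 878 mm → rank 2.

2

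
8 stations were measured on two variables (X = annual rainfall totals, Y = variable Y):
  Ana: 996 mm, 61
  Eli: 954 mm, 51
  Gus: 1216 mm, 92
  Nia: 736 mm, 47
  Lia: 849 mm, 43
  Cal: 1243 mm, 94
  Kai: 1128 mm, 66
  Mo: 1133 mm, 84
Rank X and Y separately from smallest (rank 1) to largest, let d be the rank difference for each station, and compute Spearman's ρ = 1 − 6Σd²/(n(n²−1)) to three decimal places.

Ranks of variable 1: 4, 3, 7, 1, 2, 8, 5, 6
Ranks of variable 2: 4, 3, 7, 2, 1, 8, 5, 6
d = r₁ − r₂: 0, 0, 0, -1, 1, 0, 0, 0
d²: 0, 0, 0, 1, 1, 0, 0, 0; Σd² = 2
ρ = 1 − 6·2/(8·63) = 1 − 12/504 = 0.976

0.976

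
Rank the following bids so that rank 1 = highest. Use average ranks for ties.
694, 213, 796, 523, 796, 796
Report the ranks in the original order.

Sorted (descending): 796, 796, 796, 694, 523, 213
The 3 values of 796 occupy positions 1–3 → average rank 2.

4, 6, 2, 5, 2, 2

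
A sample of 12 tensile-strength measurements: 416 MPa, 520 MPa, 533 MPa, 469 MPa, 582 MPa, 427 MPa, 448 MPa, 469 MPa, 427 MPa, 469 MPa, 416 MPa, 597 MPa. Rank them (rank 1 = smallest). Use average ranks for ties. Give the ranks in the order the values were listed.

1.5, 9, 10, 7, 11, 3.5, 5, 7, 3.5, 7, 1.5, 12

Sorted (ascending): 416, 416, 427, 427, 448, 469, 469, 469, 520, 533, 582, 597
The 2 values of 416 occupy positions 1–2 → average rank (1+2)/2 = 1.5.
The 2 values of 427 occupy positions 3–4 → average rank (3+4)/2 = 3.5.
The 3 values of 469 occupy positions 6–8 → average rank 7.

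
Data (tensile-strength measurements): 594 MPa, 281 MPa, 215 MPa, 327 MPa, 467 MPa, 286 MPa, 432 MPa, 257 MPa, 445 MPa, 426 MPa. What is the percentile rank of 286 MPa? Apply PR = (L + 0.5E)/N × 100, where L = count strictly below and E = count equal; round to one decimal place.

35.0

N = 10.
Strictly below 286: 3. Equal to 286: 1.
PR = (3 + 0.5·1)/10 × 100 = 35.0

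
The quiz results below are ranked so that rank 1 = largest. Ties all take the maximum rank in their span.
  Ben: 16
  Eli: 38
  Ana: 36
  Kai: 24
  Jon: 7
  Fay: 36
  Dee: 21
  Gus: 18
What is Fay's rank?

3

Sorted (descending): 38, 36, 36, 24, 21, 18, 16, 7
The 2 values of 36 occupy positions 2–3 → each gets rank 3.
Fay has value 36 → rank 3.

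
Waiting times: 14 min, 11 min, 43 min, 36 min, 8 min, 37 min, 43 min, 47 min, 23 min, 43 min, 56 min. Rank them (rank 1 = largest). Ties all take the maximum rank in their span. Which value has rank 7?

Sorted (descending): 56, 47, 43, 43, 43, 37, 36, 23, 14, 11, 8
The 3 values of 43 occupy positions 3–5 → each gets rank 5.
Rank 7 → value 36.

36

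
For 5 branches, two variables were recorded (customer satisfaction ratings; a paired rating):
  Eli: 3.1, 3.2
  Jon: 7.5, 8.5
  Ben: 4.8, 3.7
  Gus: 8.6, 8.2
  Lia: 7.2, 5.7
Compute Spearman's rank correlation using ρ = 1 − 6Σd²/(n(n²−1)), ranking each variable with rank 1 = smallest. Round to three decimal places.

0.900

Ranks of variable 1: 1, 4, 2, 5, 3
Ranks of variable 2: 1, 5, 2, 4, 3
d = r₁ − r₂: 0, -1, 0, 1, 0
d²: 0, 1, 0, 1, 0; Σd² = 2
ρ = 1 − 6·2/(5·24) = 1 − 12/120 = 0.900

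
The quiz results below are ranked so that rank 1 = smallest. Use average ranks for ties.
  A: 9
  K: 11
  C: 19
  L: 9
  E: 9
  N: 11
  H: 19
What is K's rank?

4.5

Sorted (ascending): 9, 9, 9, 11, 11, 19, 19
The 3 values of 9 occupy positions 1–3 → average rank 2.
The 2 values of 11 occupy positions 4–5 → average rank (4+5)/2 = 4.5.
The 2 values of 19 occupy positions 6–7 → average rank (6+7)/2 = 6.5.
K has value 11 → rank 4.5.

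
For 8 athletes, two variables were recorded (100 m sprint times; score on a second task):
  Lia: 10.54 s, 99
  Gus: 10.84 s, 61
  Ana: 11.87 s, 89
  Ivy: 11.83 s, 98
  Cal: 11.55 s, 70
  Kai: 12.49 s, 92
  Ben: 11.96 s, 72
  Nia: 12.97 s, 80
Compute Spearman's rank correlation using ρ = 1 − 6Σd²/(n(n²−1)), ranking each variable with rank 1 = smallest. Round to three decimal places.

Ranks of variable 1: 1, 2, 5, 4, 3, 7, 6, 8
Ranks of variable 2: 8, 1, 5, 7, 2, 6, 3, 4
d = r₁ − r₂: -7, 1, 0, -3, 1, 1, 3, 4
d²: 49, 1, 0, 9, 1, 1, 9, 16; Σd² = 86
ρ = 1 − 6·86/(8·63) = 1 − 516/504 = -0.024

-0.024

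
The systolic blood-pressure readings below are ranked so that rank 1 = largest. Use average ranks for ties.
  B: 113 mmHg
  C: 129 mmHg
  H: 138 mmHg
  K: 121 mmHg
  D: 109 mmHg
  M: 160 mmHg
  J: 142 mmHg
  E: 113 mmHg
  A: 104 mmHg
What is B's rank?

6.5

Sorted (descending): 160, 142, 138, 129, 121, 113, 113, 109, 104
The 2 values of 113 occupy positions 6–7 → average rank (6+7)/2 = 6.5.
B has value 113 mmHg → rank 6.5.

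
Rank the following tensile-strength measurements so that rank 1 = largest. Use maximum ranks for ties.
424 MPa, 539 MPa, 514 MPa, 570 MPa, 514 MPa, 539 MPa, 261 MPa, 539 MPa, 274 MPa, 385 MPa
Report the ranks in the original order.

7, 4, 6, 1, 6, 4, 10, 4, 9, 8

Sorted (descending): 570, 539, 539, 539, 514, 514, 424, 385, 274, 261
The 3 values of 539 occupy positions 2–4 → each gets rank 4.
The 2 values of 514 occupy positions 5–6 → each gets rank 6.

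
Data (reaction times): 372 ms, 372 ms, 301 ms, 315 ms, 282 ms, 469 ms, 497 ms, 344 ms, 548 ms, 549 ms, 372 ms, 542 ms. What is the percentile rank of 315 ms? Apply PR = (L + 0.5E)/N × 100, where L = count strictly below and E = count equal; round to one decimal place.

20.8

N = 12.
Strictly below 315: 2. Equal to 315: 1.
PR = (2 + 0.5·1)/12 × 100 = 20.8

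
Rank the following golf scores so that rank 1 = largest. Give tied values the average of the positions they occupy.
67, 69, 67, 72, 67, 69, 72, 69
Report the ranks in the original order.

Sorted (descending): 72, 72, 69, 69, 69, 67, 67, 67
The 2 values of 72 occupy positions 1–2 → average rank (1+2)/2 = 1.5.
The 3 values of 69 occupy positions 3–5 → average rank 4.
The 3 values of 67 occupy positions 6–8 → average rank 7.

7, 4, 7, 1.5, 7, 4, 1.5, 4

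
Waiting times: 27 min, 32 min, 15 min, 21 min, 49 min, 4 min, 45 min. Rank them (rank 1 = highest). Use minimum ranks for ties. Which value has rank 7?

4

Sorted (descending): 49, 45, 32, 27, 21, 15, 4
No ties — each value takes its position as its rank.
Rank 7 → value 4.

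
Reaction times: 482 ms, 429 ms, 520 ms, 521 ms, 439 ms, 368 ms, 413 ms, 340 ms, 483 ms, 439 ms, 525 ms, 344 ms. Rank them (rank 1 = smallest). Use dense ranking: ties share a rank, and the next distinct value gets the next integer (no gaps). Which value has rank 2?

344

Sorted (ascending): 340, 344, 368, 413, 429, 439, 439, 482, 483, 520, 521, 525
The 2 values of 439 share dense rank 6.
Remaining distinct values take the next consecutive integers.
Rank 2 → value 344.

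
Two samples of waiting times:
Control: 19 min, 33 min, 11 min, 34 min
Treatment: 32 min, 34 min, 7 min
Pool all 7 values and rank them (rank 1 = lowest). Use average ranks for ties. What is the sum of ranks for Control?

Sorted (ascending): 7, 11, 19, 32, 33, 34, 34
The 2 values of 34 occupy positions 6–7 → average rank (6+7)/2 = 6.5.
Control values → pooled ranks: 19→3, 33→5, 11→2, 34→6.5
Rank sum = 3 + 5 + 2 + 6.5 = 16.5

16.5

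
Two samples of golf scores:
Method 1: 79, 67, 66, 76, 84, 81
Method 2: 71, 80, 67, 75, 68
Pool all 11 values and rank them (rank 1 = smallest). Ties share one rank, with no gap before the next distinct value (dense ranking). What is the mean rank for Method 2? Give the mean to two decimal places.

4.40

Sorted (ascending): 66, 67, 67, 68, 71, 75, 76, 79, 80, 81, 84
The 2 values of 67 share dense rank 2.
Remaining distinct values take the next consecutive integers.
Method 2 values → pooled ranks: 71→4, 80→8, 67→2, 75→5, 68→3
Mean rank = (4 + 8 + 2 + 5 + 3) / 5 = 4.40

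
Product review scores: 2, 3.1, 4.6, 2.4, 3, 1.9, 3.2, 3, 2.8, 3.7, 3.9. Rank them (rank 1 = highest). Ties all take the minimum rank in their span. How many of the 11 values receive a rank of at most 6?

7

Sorted (descending): 4.6, 3.9, 3.7, 3.2, 3.1, 3, 3, 2.8, 2.4, 2, 1.9
The 2 values of 3 occupy positions 6–7 → each gets rank 6.
Ranks ≤ 6: {1, 2, 3, 4, 5, 6, 6} → 7 values.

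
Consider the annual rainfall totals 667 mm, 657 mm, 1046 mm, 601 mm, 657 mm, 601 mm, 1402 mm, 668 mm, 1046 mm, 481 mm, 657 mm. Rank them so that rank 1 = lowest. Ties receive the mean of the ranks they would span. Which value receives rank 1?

481

Sorted (ascending): 481, 601, 601, 657, 657, 657, 667, 668, 1046, 1046, 1402
The 2 values of 601 occupy positions 2–3 → average rank (2+3)/2 = 2.5.
The 3 values of 657 occupy positions 4–6 → average rank 5.
The 2 values of 1046 occupy positions 9–10 → average rank (9+10)/2 = 9.5.
Rank 1 → value 481.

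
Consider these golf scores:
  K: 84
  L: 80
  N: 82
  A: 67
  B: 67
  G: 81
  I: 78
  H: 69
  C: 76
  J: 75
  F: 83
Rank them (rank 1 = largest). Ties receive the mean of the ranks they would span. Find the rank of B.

10.5

Sorted (descending): 84, 83, 82, 81, 80, 78, 76, 75, 69, 67, 67
The 2 values of 67 occupy positions 10–11 → average rank (10+11)/2 = 10.5.
B has value 67 → rank 10.5.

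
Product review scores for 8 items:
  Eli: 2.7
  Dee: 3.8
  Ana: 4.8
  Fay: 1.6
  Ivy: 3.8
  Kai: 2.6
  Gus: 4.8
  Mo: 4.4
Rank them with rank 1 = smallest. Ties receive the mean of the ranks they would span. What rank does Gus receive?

7.5

Sorted (ascending): 1.6, 2.6, 2.7, 3.8, 3.8, 4.4, 4.8, 4.8
The 2 values of 3.8 occupy positions 4–5 → average rank (4+5)/2 = 4.5.
The 2 values of 4.8 occupy positions 7–8 → average rank (7+8)/2 = 7.5.
Gus has value 4.8 → rank 7.5.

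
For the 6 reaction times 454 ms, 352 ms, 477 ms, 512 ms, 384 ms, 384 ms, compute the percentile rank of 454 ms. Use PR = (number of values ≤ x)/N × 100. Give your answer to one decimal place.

N = 6.
Strictly below 454: 3. Equal to 454: 1.
PR = 4/6 × 100 = 66.7

66.7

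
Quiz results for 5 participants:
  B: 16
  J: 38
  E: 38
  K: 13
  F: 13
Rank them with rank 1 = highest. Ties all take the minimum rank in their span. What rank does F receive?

Sorted (descending): 38, 38, 16, 13, 13
The 2 values of 38 occupy positions 1–2 → each gets rank 1.
The 2 values of 13 occupy positions 4–5 → each gets rank 4.
F has value 13 → rank 4.

4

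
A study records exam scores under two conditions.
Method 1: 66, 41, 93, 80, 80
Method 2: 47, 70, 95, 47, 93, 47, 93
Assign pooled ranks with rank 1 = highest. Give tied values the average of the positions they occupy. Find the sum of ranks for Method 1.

Sorted (descending): 95, 93, 93, 93, 80, 80, 70, 66, 47, 47, 47, 41
The 3 values of 93 occupy positions 2–4 → average rank 3.
The 2 values of 80 occupy positions 5–6 → average rank (5+6)/2 = 5.5.
The 3 values of 47 occupy positions 9–11 → average rank 10.
Method 1 values → pooled ranks: 66→8, 41→12, 93→3, 80→5.5, 80→5.5
Rank sum = 8 + 12 + 3 + 5.5 + 5.5 = 34

34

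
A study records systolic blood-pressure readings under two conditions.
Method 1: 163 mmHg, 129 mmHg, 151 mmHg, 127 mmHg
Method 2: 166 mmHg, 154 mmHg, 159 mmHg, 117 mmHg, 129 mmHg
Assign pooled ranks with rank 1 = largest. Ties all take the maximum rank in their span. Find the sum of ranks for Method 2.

24

Sorted (descending): 166, 163, 159, 154, 151, 129, 129, 127, 117
The 2 values of 129 occupy positions 6–7 → each gets rank 7.
Method 2 values → pooled ranks: 166→1, 154→4, 159→3, 117→9, 129→7
Rank sum = 1 + 4 + 3 + 9 + 7 = 24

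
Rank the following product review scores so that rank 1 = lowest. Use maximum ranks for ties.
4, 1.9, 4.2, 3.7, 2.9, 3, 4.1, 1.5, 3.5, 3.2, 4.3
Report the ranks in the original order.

Sorted (ascending): 1.5, 1.9, 2.9, 3, 3.2, 3.5, 3.7, 4, 4.1, 4.2, 4.3
No ties — each value takes its position as its rank.

8, 2, 10, 7, 3, 4, 9, 1, 6, 5, 11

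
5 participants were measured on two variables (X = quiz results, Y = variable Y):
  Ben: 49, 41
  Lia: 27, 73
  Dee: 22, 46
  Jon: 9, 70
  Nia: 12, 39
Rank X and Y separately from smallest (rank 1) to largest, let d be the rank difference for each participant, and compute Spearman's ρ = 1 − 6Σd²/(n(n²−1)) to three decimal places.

0.000

Ranks of variable 1: 5, 4, 3, 1, 2
Ranks of variable 2: 2, 5, 3, 4, 1
d = r₁ − r₂: 3, -1, 0, -3, 1
d²: 9, 1, 0, 9, 1; Σd² = 20
ρ = 1 − 6·20/(5·24) = 1 − 120/120 = 0.000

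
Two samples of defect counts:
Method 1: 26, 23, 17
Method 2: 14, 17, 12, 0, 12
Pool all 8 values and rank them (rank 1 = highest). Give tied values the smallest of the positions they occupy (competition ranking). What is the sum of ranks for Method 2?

Sorted (descending): 26, 23, 17, 17, 14, 12, 12, 0
The 2 values of 17 occupy positions 3–4 → each gets rank 3.
The 2 values of 12 occupy positions 6–7 → each gets rank 6.
Method 2 values → pooled ranks: 14→5, 17→3, 12→6, 0→8, 12→6
Rank sum = 5 + 3 + 6 + 8 + 6 = 28

28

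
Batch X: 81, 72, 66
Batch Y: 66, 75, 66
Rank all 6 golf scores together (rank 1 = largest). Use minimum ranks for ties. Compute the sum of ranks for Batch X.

8

Sorted (descending): 81, 75, 72, 66, 66, 66
The 3 values of 66 occupy positions 4–6 → each gets rank 4.
Batch X values → pooled ranks: 81→1, 72→3, 66→4
Rank sum = 1 + 3 + 4 = 8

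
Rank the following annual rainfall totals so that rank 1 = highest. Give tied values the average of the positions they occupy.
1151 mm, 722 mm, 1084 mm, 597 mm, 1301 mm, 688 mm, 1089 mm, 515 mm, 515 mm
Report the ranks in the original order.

2, 5, 4, 7, 1, 6, 3, 8.5, 8.5

Sorted (descending): 1301, 1151, 1089, 1084, 722, 688, 597, 515, 515
The 2 values of 515 occupy positions 8–9 → average rank (8+9)/2 = 8.5.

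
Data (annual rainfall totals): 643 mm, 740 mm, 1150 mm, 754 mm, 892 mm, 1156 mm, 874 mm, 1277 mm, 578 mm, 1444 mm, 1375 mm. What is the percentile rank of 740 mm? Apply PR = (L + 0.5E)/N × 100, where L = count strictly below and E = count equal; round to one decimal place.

22.7

N = 11.
Strictly below 740: 2. Equal to 740: 1.
PR = (2 + 0.5·1)/11 × 100 = 22.7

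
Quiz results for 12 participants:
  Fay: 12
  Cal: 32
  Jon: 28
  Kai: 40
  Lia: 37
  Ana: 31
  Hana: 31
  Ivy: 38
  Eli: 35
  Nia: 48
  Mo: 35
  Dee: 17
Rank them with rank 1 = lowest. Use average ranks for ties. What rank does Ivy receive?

10

Sorted (ascending): 12, 17, 28, 31, 31, 32, 35, 35, 37, 38, 40, 48
The 2 values of 31 occupy positions 4–5 → average rank (4+5)/2 = 4.5.
The 2 values of 35 occupy positions 7–8 → average rank (7+8)/2 = 7.5.
Ivy has value 38 → rank 10.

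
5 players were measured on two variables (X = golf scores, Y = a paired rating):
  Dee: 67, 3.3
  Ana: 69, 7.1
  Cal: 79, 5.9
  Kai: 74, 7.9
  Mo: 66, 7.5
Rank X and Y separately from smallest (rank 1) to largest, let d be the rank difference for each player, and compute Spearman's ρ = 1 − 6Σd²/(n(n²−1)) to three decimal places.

Ranks of variable 1: 2, 3, 5, 4, 1
Ranks of variable 2: 1, 3, 2, 5, 4
d = r₁ − r₂: 1, 0, 3, -1, -3
d²: 1, 0, 9, 1, 9; Σd² = 20
ρ = 1 − 6·20/(5·24) = 1 − 120/120 = 0.000

0.000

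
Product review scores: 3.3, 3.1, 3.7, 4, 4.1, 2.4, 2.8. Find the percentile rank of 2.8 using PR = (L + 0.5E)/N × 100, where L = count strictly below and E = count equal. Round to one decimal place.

21.4

N = 7.
Strictly below 2.8: 1. Equal to 2.8: 1.
PR = (1 + 0.5·1)/7 × 100 = 21.4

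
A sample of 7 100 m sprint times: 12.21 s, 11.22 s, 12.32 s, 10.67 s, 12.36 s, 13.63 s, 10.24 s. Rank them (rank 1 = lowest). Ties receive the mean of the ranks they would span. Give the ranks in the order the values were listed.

Sorted (ascending): 10.24, 10.67, 11.22, 12.21, 12.32, 12.36, 13.63
No ties — each value takes its position as its rank.

4, 3, 5, 2, 6, 7, 1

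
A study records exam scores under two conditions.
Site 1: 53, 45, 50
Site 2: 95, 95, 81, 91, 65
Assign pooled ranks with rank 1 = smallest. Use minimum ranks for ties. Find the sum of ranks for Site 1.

Sorted (ascending): 45, 50, 53, 65, 81, 91, 95, 95
The 2 values of 95 occupy positions 7–8 → each gets rank 7.
Site 1 values → pooled ranks: 53→3, 45→1, 50→2
Rank sum = 3 + 1 + 2 = 6

6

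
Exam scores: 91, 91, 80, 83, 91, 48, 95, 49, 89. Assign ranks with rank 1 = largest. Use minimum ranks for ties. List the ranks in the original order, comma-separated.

2, 2, 7, 6, 2, 9, 1, 8, 5

Sorted (descending): 95, 91, 91, 91, 89, 83, 80, 49, 48
The 3 values of 91 occupy positions 2–4 → each gets rank 2.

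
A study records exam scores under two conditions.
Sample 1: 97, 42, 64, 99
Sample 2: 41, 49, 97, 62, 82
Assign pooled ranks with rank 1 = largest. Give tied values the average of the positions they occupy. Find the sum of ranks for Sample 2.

28.5

Sorted (descending): 99, 97, 97, 82, 64, 62, 49, 42, 41
The 2 values of 97 occupy positions 2–3 → average rank (2+3)/2 = 2.5.
Sample 2 values → pooled ranks: 41→9, 49→7, 97→2.5, 62→6, 82→4
Rank sum = 9 + 7 + 2.5 + 6 + 4 = 28.5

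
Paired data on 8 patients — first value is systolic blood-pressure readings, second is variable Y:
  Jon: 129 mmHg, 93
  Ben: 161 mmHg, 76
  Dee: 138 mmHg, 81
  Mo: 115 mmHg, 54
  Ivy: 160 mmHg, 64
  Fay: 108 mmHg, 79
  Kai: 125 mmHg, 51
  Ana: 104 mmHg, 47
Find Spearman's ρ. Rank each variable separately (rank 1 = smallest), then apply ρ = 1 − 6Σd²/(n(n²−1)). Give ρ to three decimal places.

0.429

Ranks of variable 1: 5, 8, 6, 3, 7, 2, 4, 1
Ranks of variable 2: 8, 5, 7, 3, 4, 6, 2, 1
d = r₁ − r₂: -3, 3, -1, 0, 3, -4, 2, 0
d²: 9, 9, 1, 0, 9, 16, 4, 0; Σd² = 48
ρ = 1 − 6·48/(8·63) = 1 − 288/504 = 0.429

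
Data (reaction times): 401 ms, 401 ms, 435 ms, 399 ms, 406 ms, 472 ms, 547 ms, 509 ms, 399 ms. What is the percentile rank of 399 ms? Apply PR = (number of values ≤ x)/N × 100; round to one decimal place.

N = 9.
Strictly below 399: 0. Equal to 399: 2.
PR = 2/9 × 100 = 22.2

22.2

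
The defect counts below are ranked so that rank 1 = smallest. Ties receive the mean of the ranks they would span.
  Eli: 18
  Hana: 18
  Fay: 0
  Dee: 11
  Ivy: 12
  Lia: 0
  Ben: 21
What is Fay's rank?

1.5

Sorted (ascending): 0, 0, 11, 12, 18, 18, 21
The 2 values of 0 occupy positions 1–2 → average rank (1+2)/2 = 1.5.
The 2 values of 18 occupy positions 5–6 → average rank (5+6)/2 = 5.5.
Fay has value 0 → rank 1.5.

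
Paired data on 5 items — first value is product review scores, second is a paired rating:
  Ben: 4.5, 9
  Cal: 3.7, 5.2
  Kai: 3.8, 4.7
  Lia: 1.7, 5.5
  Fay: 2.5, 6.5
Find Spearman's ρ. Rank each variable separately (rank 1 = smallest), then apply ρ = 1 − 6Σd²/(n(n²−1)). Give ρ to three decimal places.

0.100

Ranks of variable 1: 5, 3, 4, 1, 2
Ranks of variable 2: 5, 2, 1, 3, 4
d = r₁ − r₂: 0, 1, 3, -2, -2
d²: 0, 1, 9, 4, 4; Σd² = 18
ρ = 1 − 6·18/(5·24) = 1 − 108/120 = 0.100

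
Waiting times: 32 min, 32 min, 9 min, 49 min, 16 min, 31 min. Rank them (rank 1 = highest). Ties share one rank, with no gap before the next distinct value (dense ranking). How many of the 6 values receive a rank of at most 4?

Sorted (descending): 49, 32, 32, 31, 16, 9
The 2 values of 32 share dense rank 2.
Remaining distinct values take the next consecutive integers.
Ranks ≤ 4: {1, 2, 2, 3, 4} → 5 values.

5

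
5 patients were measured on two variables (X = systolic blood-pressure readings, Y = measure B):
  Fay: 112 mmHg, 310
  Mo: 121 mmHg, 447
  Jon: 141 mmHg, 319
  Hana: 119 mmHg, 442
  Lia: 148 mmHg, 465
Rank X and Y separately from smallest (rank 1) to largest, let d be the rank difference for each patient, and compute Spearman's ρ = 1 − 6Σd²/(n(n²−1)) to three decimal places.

Ranks of variable 1: 1, 3, 4, 2, 5
Ranks of variable 2: 1, 4, 2, 3, 5
d = r₁ − r₂: 0, -1, 2, -1, 0
d²: 0, 1, 4, 1, 0; Σd² = 6
ρ = 1 − 6·6/(5·24) = 1 − 36/120 = 0.700

0.700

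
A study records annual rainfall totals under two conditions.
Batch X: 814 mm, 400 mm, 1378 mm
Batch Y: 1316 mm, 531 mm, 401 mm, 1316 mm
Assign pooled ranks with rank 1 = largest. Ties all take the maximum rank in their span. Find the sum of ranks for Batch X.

Sorted (descending): 1378, 1316, 1316, 814, 531, 401, 400
The 2 values of 1316 occupy positions 2–3 → each gets rank 3.
Batch X values → pooled ranks: 814→4, 400→7, 1378→1
Rank sum = 4 + 7 + 1 = 12

12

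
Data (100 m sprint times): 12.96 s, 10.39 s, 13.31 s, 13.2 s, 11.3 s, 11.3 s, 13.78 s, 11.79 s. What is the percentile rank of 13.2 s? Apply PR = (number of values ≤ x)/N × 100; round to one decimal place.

75.0

N = 8.
Strictly below 13.2: 5. Equal to 13.2: 1.
PR = 6/8 × 100 = 75.0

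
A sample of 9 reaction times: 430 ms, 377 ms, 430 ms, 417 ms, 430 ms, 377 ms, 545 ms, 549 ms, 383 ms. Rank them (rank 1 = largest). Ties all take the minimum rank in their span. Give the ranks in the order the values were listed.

3, 8, 3, 6, 3, 8, 2, 1, 7

Sorted (descending): 549, 545, 430, 430, 430, 417, 383, 377, 377
The 3 values of 430 occupy positions 3–5 → each gets rank 3.
The 2 values of 377 occupy positions 8–9 → each gets rank 8.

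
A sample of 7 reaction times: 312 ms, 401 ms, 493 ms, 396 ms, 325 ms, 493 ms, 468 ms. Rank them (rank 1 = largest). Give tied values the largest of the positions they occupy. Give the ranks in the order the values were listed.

7, 4, 2, 5, 6, 2, 3

Sorted (descending): 493, 493, 468, 401, 396, 325, 312
The 2 values of 493 occupy positions 1–2 → each gets rank 2.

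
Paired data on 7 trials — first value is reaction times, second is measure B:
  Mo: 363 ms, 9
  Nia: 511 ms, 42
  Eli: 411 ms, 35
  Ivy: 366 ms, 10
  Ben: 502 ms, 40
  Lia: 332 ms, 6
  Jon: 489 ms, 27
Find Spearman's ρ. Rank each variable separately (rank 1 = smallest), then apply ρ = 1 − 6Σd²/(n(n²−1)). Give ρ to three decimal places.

Ranks of variable 1: 2, 7, 4, 3, 6, 1, 5
Ranks of variable 2: 2, 7, 5, 3, 6, 1, 4
d = r₁ − r₂: 0, 0, -1, 0, 0, 0, 1
d²: 0, 0, 1, 0, 0, 0, 1; Σd² = 2
ρ = 1 − 6·2/(7·48) = 1 − 12/336 = 0.964

0.964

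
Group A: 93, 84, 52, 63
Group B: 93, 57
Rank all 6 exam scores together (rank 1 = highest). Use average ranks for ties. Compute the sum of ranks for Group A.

14.5

Sorted (descending): 93, 93, 84, 63, 57, 52
The 2 values of 93 occupy positions 1–2 → average rank (1+2)/2 = 1.5.
Group A values → pooled ranks: 93→1.5, 84→3, 52→6, 63→4
Rank sum = 1.5 + 3 + 6 + 4 = 14.5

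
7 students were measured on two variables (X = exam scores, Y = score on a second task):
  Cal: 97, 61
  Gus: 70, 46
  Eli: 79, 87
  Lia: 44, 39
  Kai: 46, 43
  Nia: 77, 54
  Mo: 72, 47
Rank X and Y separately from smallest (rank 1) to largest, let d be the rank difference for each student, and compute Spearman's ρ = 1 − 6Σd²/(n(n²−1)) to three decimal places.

Ranks of variable 1: 7, 3, 6, 1, 2, 5, 4
Ranks of variable 2: 6, 3, 7, 1, 2, 5, 4
d = r₁ − r₂: 1, 0, -1, 0, 0, 0, 0
d²: 1, 0, 1, 0, 0, 0, 0; Σd² = 2
ρ = 1 − 6·2/(7·48) = 1 − 12/336 = 0.964

0.964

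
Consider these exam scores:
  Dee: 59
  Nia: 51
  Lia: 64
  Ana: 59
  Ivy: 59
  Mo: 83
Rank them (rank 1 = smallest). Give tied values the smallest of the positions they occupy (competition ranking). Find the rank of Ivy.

2

Sorted (ascending): 51, 59, 59, 59, 64, 83
The 3 values of 59 occupy positions 2–4 → each gets rank 2.
Ivy has value 59 → rank 2.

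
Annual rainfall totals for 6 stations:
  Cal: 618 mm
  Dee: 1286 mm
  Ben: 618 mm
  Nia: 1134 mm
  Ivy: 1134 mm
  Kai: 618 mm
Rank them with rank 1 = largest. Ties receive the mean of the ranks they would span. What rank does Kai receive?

5

Sorted (descending): 1286, 1134, 1134, 618, 618, 618
The 2 values of 1134 occupy positions 2–3 → average rank (2+3)/2 = 2.5.
The 3 values of 618 occupy positions 4–6 → average rank 5.
Kai has value 618 mm → rank 5.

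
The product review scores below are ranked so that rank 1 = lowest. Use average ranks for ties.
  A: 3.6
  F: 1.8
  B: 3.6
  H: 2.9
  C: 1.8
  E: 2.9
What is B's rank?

5.5

Sorted (ascending): 1.8, 1.8, 2.9, 2.9, 3.6, 3.6
The 2 values of 1.8 occupy positions 1–2 → average rank (1+2)/2 = 1.5.
The 2 values of 2.9 occupy positions 3–4 → average rank (3+4)/2 = 3.5.
The 2 values of 3.6 occupy positions 5–6 → average rank (5+6)/2 = 5.5.
B has value 3.6 → rank 5.5.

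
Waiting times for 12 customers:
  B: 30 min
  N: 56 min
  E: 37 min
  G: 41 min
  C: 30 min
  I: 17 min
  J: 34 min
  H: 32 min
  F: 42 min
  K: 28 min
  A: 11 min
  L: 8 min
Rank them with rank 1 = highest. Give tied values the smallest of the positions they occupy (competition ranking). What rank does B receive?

Sorted (descending): 56, 42, 41, 37, 34, 32, 30, 30, 28, 17, 11, 8
The 2 values of 30 occupy positions 7–8 → each gets rank 7.
B has value 30 min → rank 7.

7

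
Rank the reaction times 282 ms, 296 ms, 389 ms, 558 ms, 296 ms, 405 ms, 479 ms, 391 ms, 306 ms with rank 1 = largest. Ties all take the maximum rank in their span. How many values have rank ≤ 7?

Sorted (descending): 558, 479, 405, 391, 389, 306, 296, 296, 282
The 2 values of 296 occupy positions 7–8 → each gets rank 8.
Ranks ≤ 7: {1, 2, 3, 4, 5, 6} → 6 values.

6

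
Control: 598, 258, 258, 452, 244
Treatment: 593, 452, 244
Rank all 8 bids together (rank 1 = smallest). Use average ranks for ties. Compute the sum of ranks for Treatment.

14

Sorted (ascending): 244, 244, 258, 258, 452, 452, 593, 598
The 2 values of 244 occupy positions 1–2 → average rank (1+2)/2 = 1.5.
The 2 values of 258 occupy positions 3–4 → average rank (3+4)/2 = 3.5.
The 2 values of 452 occupy positions 5–6 → average rank (5+6)/2 = 5.5.
Treatment values → pooled ranks: 593→7, 452→5.5, 244→1.5
Rank sum = 7 + 5.5 + 1.5 = 14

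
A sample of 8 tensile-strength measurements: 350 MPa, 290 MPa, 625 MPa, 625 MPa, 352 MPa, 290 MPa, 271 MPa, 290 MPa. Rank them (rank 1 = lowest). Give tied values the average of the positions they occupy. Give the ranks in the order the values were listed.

5, 3, 7.5, 7.5, 6, 3, 1, 3

Sorted (ascending): 271, 290, 290, 290, 350, 352, 625, 625
The 3 values of 290 occupy positions 2–4 → average rank 3.
The 2 values of 625 occupy positions 7–8 → average rank (7+8)/2 = 7.5.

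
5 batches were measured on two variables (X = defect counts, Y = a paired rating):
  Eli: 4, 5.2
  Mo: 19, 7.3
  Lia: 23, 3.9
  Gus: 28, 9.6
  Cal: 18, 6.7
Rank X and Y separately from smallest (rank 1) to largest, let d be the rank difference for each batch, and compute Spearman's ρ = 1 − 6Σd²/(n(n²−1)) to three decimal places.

Ranks of variable 1: 1, 3, 4, 5, 2
Ranks of variable 2: 2, 4, 1, 5, 3
d = r₁ − r₂: -1, -1, 3, 0, -1
d²: 1, 1, 9, 0, 1; Σd² = 12
ρ = 1 − 6·12/(5·24) = 1 − 72/120 = 0.400

0.400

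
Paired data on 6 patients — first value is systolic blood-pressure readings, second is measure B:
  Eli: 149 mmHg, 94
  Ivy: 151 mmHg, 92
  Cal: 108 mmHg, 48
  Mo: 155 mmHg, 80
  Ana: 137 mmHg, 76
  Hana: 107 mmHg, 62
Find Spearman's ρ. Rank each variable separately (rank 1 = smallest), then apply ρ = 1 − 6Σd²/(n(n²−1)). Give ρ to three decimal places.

Ranks of variable 1: 4, 5, 2, 6, 3, 1
Ranks of variable 2: 6, 5, 1, 4, 3, 2
d = r₁ − r₂: -2, 0, 1, 2, 0, -1
d²: 4, 0, 1, 4, 0, 1; Σd² = 10
ρ = 1 − 6·10/(6·35) = 1 − 60/210 = 0.714

0.714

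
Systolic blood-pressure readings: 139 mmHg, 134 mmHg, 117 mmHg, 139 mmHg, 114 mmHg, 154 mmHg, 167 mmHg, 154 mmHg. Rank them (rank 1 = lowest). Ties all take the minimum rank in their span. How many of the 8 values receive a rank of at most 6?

Sorted (ascending): 114, 117, 134, 139, 139, 154, 154, 167
The 2 values of 139 occupy positions 4–5 → each gets rank 4.
The 2 values of 154 occupy positions 6–7 → each gets rank 6.
Ranks ≤ 6: {1, 2, 3, 4, 4, 6, 6} → 7 values.

7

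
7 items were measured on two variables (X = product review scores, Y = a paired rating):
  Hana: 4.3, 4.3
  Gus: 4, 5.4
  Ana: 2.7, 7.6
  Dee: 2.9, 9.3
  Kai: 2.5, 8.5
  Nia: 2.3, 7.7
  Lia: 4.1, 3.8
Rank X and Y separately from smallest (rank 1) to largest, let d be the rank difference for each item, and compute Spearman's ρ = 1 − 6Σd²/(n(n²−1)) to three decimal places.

Ranks of variable 1: 7, 5, 3, 4, 2, 1, 6
Ranks of variable 2: 2, 3, 4, 7, 6, 5, 1
d = r₁ − r₂: 5, 2, -1, -3, -4, -4, 5
d²: 25, 4, 1, 9, 16, 16, 25; Σd² = 96
ρ = 1 − 6·96/(7·48) = 1 − 576/336 = -0.714

-0.714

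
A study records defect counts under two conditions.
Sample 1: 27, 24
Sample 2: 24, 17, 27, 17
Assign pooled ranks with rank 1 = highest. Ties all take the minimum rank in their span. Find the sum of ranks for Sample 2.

Sorted (descending): 27, 27, 24, 24, 17, 17
The 2 values of 27 occupy positions 1–2 → each gets rank 1.
The 2 values of 24 occupy positions 3–4 → each gets rank 3.
The 2 values of 17 occupy positions 5–6 → each gets rank 5.
Sample 2 values → pooled ranks: 24→3, 17→5, 27→1, 17→5
Rank sum = 3 + 5 + 1 + 5 = 14

14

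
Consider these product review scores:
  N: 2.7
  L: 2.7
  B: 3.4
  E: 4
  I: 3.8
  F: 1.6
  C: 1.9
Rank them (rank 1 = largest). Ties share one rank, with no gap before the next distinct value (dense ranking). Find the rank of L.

4

Sorted (descending): 4, 3.8, 3.4, 2.7, 2.7, 1.9, 1.6
The 2 values of 2.7 share dense rank 4.
Remaining distinct values take the next consecutive integers.
L has value 2.7 → rank 4.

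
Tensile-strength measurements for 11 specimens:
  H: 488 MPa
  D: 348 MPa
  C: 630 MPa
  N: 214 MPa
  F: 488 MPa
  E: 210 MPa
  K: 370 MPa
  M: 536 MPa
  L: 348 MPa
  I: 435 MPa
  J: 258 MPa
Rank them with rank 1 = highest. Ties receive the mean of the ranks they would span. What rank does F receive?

Sorted (descending): 630, 536, 488, 488, 435, 370, 348, 348, 258, 214, 210
The 2 values of 488 occupy positions 3–4 → average rank (3+4)/2 = 3.5.
The 2 values of 348 occupy positions 7–8 → average rank (7+8)/2 = 7.5.
F has value 488 MPa → rank 3.5.

3.5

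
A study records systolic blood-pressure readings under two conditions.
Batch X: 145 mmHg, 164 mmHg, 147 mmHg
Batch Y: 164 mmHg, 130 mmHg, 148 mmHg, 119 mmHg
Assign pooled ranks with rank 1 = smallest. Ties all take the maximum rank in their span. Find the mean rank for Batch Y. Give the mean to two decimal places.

Sorted (ascending): 119, 130, 145, 147, 148, 164, 164
The 2 values of 164 occupy positions 6–7 → each gets rank 7.
Batch Y values → pooled ranks: 164→7, 130→2, 148→5, 119→1
Mean rank = (7 + 2 + 5 + 1) / 4 = 3.75

3.75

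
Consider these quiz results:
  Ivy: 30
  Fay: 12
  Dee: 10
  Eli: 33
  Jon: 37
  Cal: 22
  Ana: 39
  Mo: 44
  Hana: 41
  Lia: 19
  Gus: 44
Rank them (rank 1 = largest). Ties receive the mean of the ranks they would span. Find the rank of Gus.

Sorted (descending): 44, 44, 41, 39, 37, 33, 30, 22, 19, 12, 10
The 2 values of 44 occupy positions 1–2 → average rank (1+2)/2 = 1.5.
Gus has value 44 → rank 1.5.

1.5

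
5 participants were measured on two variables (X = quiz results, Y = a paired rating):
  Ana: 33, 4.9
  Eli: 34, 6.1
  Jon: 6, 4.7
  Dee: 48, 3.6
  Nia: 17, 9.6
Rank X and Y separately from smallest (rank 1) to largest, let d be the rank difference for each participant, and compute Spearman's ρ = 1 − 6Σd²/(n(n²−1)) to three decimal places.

Ranks of variable 1: 3, 4, 1, 5, 2
Ranks of variable 2: 3, 4, 2, 1, 5
d = r₁ − r₂: 0, 0, -1, 4, -3
d²: 0, 0, 1, 16, 9; Σd² = 26
ρ = 1 − 6·26/(5·24) = 1 − 156/120 = -0.300

-0.300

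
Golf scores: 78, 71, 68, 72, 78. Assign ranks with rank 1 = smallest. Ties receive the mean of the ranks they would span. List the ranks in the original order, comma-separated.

Sorted (ascending): 68, 71, 72, 78, 78
The 2 values of 78 occupy positions 4–5 → average rank (4+5)/2 = 4.5.

4.5, 2, 1, 3, 4.5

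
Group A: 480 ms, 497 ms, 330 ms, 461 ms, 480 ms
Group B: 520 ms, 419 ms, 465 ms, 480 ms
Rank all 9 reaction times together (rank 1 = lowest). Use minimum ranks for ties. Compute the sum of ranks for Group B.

20

Sorted (ascending): 330, 419, 461, 465, 480, 480, 480, 497, 520
The 3 values of 480 occupy positions 5–7 → each gets rank 5.
Group B values → pooled ranks: 520→9, 419→2, 465→4, 480→5
Rank sum = 9 + 2 + 4 + 5 = 20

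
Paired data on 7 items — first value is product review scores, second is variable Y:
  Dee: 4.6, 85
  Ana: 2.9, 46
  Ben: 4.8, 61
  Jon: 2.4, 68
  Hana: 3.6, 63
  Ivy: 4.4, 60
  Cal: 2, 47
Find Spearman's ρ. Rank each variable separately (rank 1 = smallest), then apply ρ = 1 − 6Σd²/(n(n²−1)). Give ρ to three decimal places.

Ranks of variable 1: 6, 3, 7, 2, 4, 5, 1
Ranks of variable 2: 7, 1, 4, 6, 5, 3, 2
d = r₁ − r₂: -1, 2, 3, -4, -1, 2, -1
d²: 1, 4, 9, 16, 1, 4, 1; Σd² = 36
ρ = 1 − 6·36/(7·48) = 1 − 216/336 = 0.357

0.357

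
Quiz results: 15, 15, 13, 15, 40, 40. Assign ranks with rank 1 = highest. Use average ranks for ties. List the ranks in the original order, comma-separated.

Sorted (descending): 40, 40, 15, 15, 15, 13
The 2 values of 40 occupy positions 1–2 → average rank (1+2)/2 = 1.5.
The 3 values of 15 occupy positions 3–5 → average rank 4.

4, 4, 6, 4, 1.5, 1.5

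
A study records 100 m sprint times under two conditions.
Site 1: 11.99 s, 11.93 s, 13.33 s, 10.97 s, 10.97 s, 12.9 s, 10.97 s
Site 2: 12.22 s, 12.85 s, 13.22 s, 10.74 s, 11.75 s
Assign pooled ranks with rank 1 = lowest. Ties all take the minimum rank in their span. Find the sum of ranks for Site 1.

41

Sorted (ascending): 10.74, 10.97, 10.97, 10.97, 11.75, 11.93, 11.99, 12.22, 12.85, 12.9, 13.22, 13.33
The 3 values of 10.97 occupy positions 2–4 → each gets rank 2.
Site 1 values → pooled ranks: 11.99→7, 11.93→6, 13.33→12, 10.97→2, 10.97→2, 12.9→10, 10.97→2
Rank sum = 7 + 6 + 12 + 2 + 2 + 10 + 2 = 41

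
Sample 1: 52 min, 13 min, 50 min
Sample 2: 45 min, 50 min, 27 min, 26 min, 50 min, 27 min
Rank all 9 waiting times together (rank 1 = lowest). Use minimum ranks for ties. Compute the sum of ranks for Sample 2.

25

Sorted (ascending): 13, 26, 27, 27, 45, 50, 50, 50, 52
The 2 values of 27 occupy positions 3–4 → each gets rank 3.
The 3 values of 50 occupy positions 6–8 → each gets rank 6.
Sample 2 values → pooled ranks: 45→5, 50→6, 27→3, 26→2, 50→6, 27→3
Rank sum = 5 + 6 + 3 + 2 + 6 + 3 = 25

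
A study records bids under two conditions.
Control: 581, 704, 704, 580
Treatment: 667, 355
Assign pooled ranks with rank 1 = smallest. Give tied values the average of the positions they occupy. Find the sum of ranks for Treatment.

5

Sorted (ascending): 355, 580, 581, 667, 704, 704
The 2 values of 704 occupy positions 5–6 → average rank (5+6)/2 = 5.5.
Treatment values → pooled ranks: 667→4, 355→1
Rank sum = 4 + 1 = 5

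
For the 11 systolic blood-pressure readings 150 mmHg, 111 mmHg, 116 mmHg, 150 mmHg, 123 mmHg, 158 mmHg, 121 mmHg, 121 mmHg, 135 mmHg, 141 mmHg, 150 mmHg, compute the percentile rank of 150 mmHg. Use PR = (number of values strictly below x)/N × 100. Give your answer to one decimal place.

63.6

N = 11.
Strictly below 150: 7. Equal to 150: 3.
PR = 7/11 × 100 = 63.6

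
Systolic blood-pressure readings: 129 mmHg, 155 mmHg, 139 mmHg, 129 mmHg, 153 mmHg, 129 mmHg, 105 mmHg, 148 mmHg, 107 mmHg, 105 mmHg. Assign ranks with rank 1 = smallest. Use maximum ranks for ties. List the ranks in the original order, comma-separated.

6, 10, 7, 6, 9, 6, 2, 8, 3, 2

Sorted (ascending): 105, 105, 107, 129, 129, 129, 139, 148, 153, 155
The 2 values of 105 occupy positions 1–2 → each gets rank 2.
The 3 values of 129 occupy positions 4–6 → each gets rank 6.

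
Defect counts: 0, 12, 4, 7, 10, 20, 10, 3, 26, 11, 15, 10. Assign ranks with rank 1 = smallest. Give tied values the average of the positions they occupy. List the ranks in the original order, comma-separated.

Sorted (ascending): 0, 3, 4, 7, 10, 10, 10, 11, 12, 15, 20, 26
The 3 values of 10 occupy positions 5–7 → average rank 6.

1, 9, 3, 4, 6, 11, 6, 2, 12, 8, 10, 6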